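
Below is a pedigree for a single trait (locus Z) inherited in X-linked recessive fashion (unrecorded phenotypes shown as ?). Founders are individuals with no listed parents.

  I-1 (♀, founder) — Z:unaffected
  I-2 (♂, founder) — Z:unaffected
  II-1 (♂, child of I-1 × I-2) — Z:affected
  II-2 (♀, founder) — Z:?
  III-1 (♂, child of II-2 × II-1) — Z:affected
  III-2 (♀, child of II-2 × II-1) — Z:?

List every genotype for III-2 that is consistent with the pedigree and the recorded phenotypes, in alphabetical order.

III-2 ∈ {X^ZX^z, X^zX^z}

Z/I-1 un ·: X^ZX^z
Z/I-2 un ·: X^ZY
Z/II-1 aff I-1×I-2: X^zY
Z/II-2 ? ·: X^ZX^z|X^zX^z
Z/III-1 aff II-2×II-1: X^zY
Z/III-2 ? II-2×II-1: X^ZX^z|X^zX^z
⇒ Z over [I-1,I-2,II-1,II-2,III-1,III-2]: 3 consistent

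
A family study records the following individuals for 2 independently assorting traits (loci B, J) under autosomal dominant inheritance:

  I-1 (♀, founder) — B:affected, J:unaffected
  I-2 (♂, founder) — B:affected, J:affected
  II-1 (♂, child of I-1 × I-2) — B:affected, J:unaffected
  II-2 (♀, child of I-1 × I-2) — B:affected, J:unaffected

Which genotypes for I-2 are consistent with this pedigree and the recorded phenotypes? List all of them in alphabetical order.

I-2 ∈ {BB Jj, Bb Jj}

B/I-1 aff ·: Bb|BB
B/I-2 aff ·: Bb|BB
B/II-1 aff I-1×I-2: Bb|BB
B/II-2 aff I-1×I-2: Bb|BB
⇒ B over [I-1,I-2,II-1,II-2]: 13 consistent
J/I-1 un ·: jj
J/I-2 aff ·: Jj
J/II-1 un I-1×I-2: jj
J/II-2 un I-1×I-2: jj
⇒ J over [I-1,I-2,II-1,II-2]: 1 consistent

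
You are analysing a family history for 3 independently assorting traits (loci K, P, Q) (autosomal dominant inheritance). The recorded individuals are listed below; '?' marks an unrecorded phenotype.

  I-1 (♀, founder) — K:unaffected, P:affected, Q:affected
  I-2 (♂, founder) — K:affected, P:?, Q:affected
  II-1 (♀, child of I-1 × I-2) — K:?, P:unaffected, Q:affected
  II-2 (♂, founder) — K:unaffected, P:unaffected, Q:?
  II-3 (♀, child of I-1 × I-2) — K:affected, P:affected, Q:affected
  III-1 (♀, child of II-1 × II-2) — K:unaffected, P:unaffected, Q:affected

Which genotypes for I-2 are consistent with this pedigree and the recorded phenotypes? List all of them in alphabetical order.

K/I-1 un ·: kk
K/I-2 aff ·: Kk|KK
K/II-1 ? I-1×I-2: kk|Kk
K/II-2 un ·: kk
K/II-3 aff I-1×I-2: Kk
K/III-1 un II-1×II-2: kk
⇒ K over [I-1,I-2,II-1,II-2,II-3,III-1]: 3 consistent
P/I-1 aff ·: Pp
P/I-2 ? ·: pp|Pp
P/II-1 un I-1×I-2: pp
P/II-2 un ·: pp
P/II-3 aff I-1×I-2: Pp|PP
P/III-1 un II-1×II-2: pp
⇒ P over [I-1,I-2,II-1,II-2,II-3,III-1]: 3 consistent
Q/I-1 aff ·: Qq|QQ
Q/I-2 aff ·: Qq|QQ
Q/II-1 aff I-1×I-2: Qq|QQ
Q/II-2 ? ·: qq|Qq|QQ
Q/II-3 aff I-1×I-2: Qq|QQ
Q/III-1 aff II-1×II-2: Qq|QQ
⇒ Q over [I-1,I-2,II-1,II-2,II-3,III-1]: 58 consistent

I-2 ∈ {KK Pp QQ, KK Pp Qq, KK pp QQ, KK pp Qq, Kk Pp QQ, Kk Pp Qq, Kk pp QQ, Kk pp Qq}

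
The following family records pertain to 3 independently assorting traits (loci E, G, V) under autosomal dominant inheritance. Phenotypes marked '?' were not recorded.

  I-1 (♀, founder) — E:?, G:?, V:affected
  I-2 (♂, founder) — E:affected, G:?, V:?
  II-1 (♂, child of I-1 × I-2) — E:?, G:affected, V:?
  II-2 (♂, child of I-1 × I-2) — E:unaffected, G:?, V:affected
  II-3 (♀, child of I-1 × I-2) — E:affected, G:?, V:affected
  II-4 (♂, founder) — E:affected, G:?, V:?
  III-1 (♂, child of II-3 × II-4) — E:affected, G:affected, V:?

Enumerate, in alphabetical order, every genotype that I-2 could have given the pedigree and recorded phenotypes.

E/I-1 ? ·: ee|Ee
E/I-2 aff ·: Ee
E/II-1 ? I-1×I-2: ee|Ee|EE
E/II-2 un I-1×I-2: ee
E/II-3 aff I-1×I-2: Ee|EE
E/II-4 aff ·: Ee|EE
E/III-1 aff II-3×II-4: Ee|EE
⇒ E over [I-1,I-2,II-1,II-2,II-3,II-4,III-1]: 29 consistent
G/I-1 ? ·: gg|Gg|GG
G/I-2 ? ·: gg|Gg|GG
G/II-1 aff I-1×I-2: Gg|GG
G/II-2 ? I-1×I-2: gg|Gg|GG
G/II-3 ? I-1×I-2: gg|Gg|GG
G/II-4 ? ·: gg|Gg|GG
G/III-1 aff II-3×II-4: Gg|GG
⇒ G over [I-1,I-2,II-1,II-2,II-3,II-4,III-1]: 180 consistent
V/I-1 aff ·: Vv|VV
V/I-2 ? ·: vv|Vv|VV
V/II-1 ? I-1×I-2: vv|Vv|VV
V/II-2 aff I-1×I-2: Vv|VV
V/II-3 aff I-1×I-2: Vv|VV
V/II-4 ? ·: vv|Vv|VV
V/III-1 ? II-3×II-4: vv|Vv|VV
⇒ V over [I-1,I-2,II-1,II-2,II-3,II-4,III-1]: 179 consistent

I-2 ∈ {Ee GG VV, Ee GG Vv, Ee GG vv, Ee Gg VV, Ee Gg Vv, Ee Gg vv, Ee gg VV, Ee gg Vv, Ee gg vv}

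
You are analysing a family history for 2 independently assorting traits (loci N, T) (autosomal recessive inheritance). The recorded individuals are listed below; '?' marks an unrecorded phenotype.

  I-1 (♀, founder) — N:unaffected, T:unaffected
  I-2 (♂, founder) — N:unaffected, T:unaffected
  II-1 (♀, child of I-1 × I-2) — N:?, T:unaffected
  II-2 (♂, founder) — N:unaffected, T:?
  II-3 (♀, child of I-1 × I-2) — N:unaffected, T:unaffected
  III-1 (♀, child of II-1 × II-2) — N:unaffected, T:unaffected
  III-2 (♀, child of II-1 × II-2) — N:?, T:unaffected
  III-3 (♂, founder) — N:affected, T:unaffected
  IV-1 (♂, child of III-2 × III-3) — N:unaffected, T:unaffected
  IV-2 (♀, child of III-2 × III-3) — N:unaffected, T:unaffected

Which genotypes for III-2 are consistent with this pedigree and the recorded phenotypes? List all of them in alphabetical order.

N/I-1 un ·: NN|Nn
N/I-2 un ·: NN|Nn
N/II-1 ? I-1×I-2: NN|Nn|nn
N/II-2 un ·: NN|Nn
N/II-3 un I-1×I-2: NN|Nn
N/III-1 un II-1×II-2: NN|Nn
N/III-2 ? II-1×II-2: NN|Nn
N/III-3 aff ·: nn
N/IV-1 un III-2×III-3: Nn
N/IV-2 un III-2×III-3: Nn
⇒ N over [I-1,I-2,II-1,II-2,II-3,III-1,III-2,III-3,IV-1,IV-2]: 87 consistent
T/I-1 un ·: TT|Tt
T/I-2 un ·: TT|Tt
T/II-1 un I-1×I-2: TT|Tt
T/II-2 ? ·: TT|Tt|tt
T/II-3 un I-1×I-2: TT|Tt
T/III-1 un II-1×II-2: TT|Tt
T/III-2 un II-1×II-2: TT|Tt
T/III-3 un ·: TT|Tt
T/IV-1 un III-2×III-3: TT|Tt
T/IV-2 un III-2×III-3: TT|Tt
⇒ T over [I-1,I-2,II-1,II-2,II-3,III-1,III-2,III-3,IV-1,IV-2]: 633 consistent

III-2 ∈ {NN TT, NN Tt, Nn TT, Nn Tt}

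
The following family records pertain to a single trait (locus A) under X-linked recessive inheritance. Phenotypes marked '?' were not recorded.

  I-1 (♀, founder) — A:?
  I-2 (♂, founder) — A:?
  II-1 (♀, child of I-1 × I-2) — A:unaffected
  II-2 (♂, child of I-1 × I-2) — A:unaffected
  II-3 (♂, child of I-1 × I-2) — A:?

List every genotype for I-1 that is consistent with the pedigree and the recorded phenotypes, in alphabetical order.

A/I-1 ? ·: X^AX^A|X^AX^a
A/I-2 ? ·: X^AY|X^aY
A/II-1 un I-1×I-2: X^AX^A|X^AX^a
A/II-2 un I-1×I-2: X^AY
A/II-3 ? I-1×I-2: X^AY|X^aY
⇒ A over [I-1,I-2,II-1,II-2,II-3]: 8 consistent

I-1 ∈ {X^AX^A, X^AX^a}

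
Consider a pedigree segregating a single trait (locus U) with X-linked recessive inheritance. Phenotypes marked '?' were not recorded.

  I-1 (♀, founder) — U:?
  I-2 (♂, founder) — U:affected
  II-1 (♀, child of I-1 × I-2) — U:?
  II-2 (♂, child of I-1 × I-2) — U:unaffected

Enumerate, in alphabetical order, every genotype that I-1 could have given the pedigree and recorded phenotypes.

I-1 ∈ {X^UX^U, X^UX^u}

U/I-1 ? ·: X^UX^U|X^UX^u
U/I-2 aff ·: X^uY
U/II-1 ? I-1×I-2: X^UX^u|X^uX^u
U/II-2 un I-1×I-2: X^UY
⇒ U over [I-1,I-2,II-1,II-2]: 3 consistent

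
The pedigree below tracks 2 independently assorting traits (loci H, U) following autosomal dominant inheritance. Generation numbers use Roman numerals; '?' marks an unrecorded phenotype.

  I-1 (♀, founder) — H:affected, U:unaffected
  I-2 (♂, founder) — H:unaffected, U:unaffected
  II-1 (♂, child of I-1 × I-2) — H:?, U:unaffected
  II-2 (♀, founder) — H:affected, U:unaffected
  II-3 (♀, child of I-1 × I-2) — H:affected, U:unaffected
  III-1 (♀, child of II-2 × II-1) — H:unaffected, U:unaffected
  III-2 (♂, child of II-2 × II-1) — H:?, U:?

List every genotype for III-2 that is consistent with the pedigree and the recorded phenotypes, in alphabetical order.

H/I-1 aff ·: Hh|HH
H/I-2 un ·: hh
H/II-1 ? I-1×I-2: hh|Hh
H/II-2 aff ·: Hh
H/II-3 aff I-1×I-2: Hh
H/III-1 un II-2×II-1: hh
H/III-2 ? II-2×II-1: hh|Hh|HH
⇒ H over [I-1,I-2,II-1,II-2,II-3,III-1,III-2]: 8 consistent
U/I-1 un ·: uu
U/I-2 un ·: uu
U/II-1 un I-1×I-2: uu
U/II-2 un ·: uu
U/II-3 un I-1×I-2: uu
U/III-1 un II-2×II-1: uu
U/III-2 ? II-2×II-1: uu
⇒ U over [I-1,I-2,II-1,II-2,II-3,III-1,III-2]: 1 consistent

III-2 ∈ {HH uu, Hh uu, hh uu}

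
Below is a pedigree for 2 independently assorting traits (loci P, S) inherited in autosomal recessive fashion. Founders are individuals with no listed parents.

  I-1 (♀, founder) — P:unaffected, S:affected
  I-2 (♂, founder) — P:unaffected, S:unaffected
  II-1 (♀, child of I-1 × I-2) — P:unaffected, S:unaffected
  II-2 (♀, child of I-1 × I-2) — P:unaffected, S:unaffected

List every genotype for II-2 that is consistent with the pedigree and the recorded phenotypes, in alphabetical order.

P/I-1 un ·: PP|Pp
P/I-2 un ·: PP|Pp
P/II-1 un I-1×I-2: PP|Pp
P/II-2 un I-1×I-2: PP|Pp
⇒ P over [I-1,I-2,II-1,II-2]: 13 consistent
S/I-1 aff ·: ss
S/I-2 un ·: SS|Ss
S/II-1 un I-1×I-2: Ss
S/II-2 un I-1×I-2: Ss
⇒ S over [I-1,I-2,II-1,II-2]: 2 consistent

II-2 ∈ {PP Ss, Pp Ss}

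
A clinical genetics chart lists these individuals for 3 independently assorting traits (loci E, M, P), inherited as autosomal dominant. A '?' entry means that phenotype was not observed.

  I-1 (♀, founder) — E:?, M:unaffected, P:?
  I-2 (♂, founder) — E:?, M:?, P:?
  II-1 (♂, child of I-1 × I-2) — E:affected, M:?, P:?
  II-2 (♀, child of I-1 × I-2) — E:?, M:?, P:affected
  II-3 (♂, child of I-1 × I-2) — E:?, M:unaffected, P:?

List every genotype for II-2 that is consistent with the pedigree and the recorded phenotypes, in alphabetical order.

II-2 ∈ {EE Mm PP, EE Mm Pp, EE mm PP, EE mm Pp, Ee Mm PP, Ee Mm Pp, Ee mm PP, Ee mm Pp, ee Mm PP, ee Mm Pp, ee mm PP, ee mm Pp}

E/I-1 ? ·: ee|Ee|EE
E/I-2 ? ·: ee|Ee|EE
E/II-1 aff I-1×I-2: Ee|EE
E/II-2 ? I-1×I-2: ee|Ee|EE
E/II-3 ? I-1×I-2: ee|Ee|EE
⇒ E over [I-1,I-2,II-1,II-2,II-3]: 45 consistent
M/I-1 un ·: mm
M/I-2 ? ·: mm|Mm
M/II-1 ? I-1×I-2: mm|Mm
M/II-2 ? I-1×I-2: mm|Mm
M/II-3 un I-1×I-2: mm
⇒ M over [I-1,I-2,II-1,II-2,II-3]: 5 consistent
P/I-1 ? ·: pp|Pp|PP
P/I-2 ? ·: pp|Pp|PP
P/II-1 ? I-1×I-2: pp|Pp|PP
P/II-2 aff I-1×I-2: Pp|PP
P/II-3 ? I-1×I-2: pp|Pp|PP
⇒ P over [I-1,I-2,II-1,II-2,II-3]: 45 consistent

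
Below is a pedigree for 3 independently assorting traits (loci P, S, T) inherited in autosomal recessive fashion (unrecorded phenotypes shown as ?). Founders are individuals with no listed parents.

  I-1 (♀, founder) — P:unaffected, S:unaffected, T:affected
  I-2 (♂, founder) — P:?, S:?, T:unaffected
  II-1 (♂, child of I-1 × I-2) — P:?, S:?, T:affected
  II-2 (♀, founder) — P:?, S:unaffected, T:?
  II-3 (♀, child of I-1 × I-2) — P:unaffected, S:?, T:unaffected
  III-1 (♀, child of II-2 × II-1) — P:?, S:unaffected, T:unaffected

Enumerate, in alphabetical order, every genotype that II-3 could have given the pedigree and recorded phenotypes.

II-3 ∈ {PP SS Tt, PP Ss Tt, PP ss Tt, Pp SS Tt, Pp Ss Tt, Pp ss Tt}

P/I-1 un ·: PP|Pp
P/I-2 ? ·: PP|Pp|pp
P/II-1 ? I-1×I-2: PP|Pp|pp
P/II-2 ? ·: PP|Pp|pp
P/II-3 un I-1×I-2: PP|Pp
P/III-1 ? II-2×II-1: PP|Pp|pp
⇒ P over [I-1,I-2,II-1,II-2,II-3,III-1]: 96 consistent
S/I-1 un ·: SS|Ss
S/I-2 ? ·: SS|Ss|ss
S/II-1 ? I-1×I-2: SS|Ss|ss
S/II-2 un ·: SS|Ss
S/II-3 ? I-1×I-2: SS|Ss|ss
S/III-1 un II-2×II-1: SS|Ss
⇒ S over [I-1,I-2,II-1,II-2,II-3,III-1]: 74 consistent
T/I-1 aff ·: tt
T/I-2 un ·: Tt
T/II-1 aff I-1×I-2: tt
T/II-2 ? ·: TT|Tt
T/II-3 un I-1×I-2: Tt
T/III-1 un II-2×II-1: Tt
⇒ T over [I-1,I-2,II-1,II-2,II-3,III-1]: 2 consistent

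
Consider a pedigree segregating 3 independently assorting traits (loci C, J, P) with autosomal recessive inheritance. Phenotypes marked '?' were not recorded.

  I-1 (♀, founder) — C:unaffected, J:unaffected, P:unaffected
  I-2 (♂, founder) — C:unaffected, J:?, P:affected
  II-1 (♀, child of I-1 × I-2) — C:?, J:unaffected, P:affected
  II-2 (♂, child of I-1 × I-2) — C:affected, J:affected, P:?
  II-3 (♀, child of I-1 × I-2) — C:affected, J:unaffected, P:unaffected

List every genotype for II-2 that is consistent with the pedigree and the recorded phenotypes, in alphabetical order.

II-2 ∈ {cc jj Pp, cc jj pp}

C/I-1 un ·: Cc
C/I-2 un ·: Cc
C/II-1 ? I-1×I-2: CC|Cc|cc
C/II-2 aff I-1×I-2: cc
C/II-3 aff I-1×I-2: cc
⇒ C over [I-1,I-2,II-1,II-2,II-3]: 3 consistent
J/I-1 un ·: Jj
J/I-2 ? ·: Jj|jj
J/II-1 un I-1×I-2: JJ|Jj
J/II-2 aff I-1×I-2: jj
J/II-3 un I-1×I-2: JJ|Jj
⇒ J over [I-1,I-2,II-1,II-2,II-3]: 5 consistent
P/I-1 un ·: Pp
P/I-2 aff ·: pp
P/II-1 aff I-1×I-2: pp
P/II-2 ? I-1×I-2: Pp|pp
P/II-3 un I-1×I-2: Pp
⇒ P over [I-1,I-2,II-1,II-2,II-3]: 2 consistent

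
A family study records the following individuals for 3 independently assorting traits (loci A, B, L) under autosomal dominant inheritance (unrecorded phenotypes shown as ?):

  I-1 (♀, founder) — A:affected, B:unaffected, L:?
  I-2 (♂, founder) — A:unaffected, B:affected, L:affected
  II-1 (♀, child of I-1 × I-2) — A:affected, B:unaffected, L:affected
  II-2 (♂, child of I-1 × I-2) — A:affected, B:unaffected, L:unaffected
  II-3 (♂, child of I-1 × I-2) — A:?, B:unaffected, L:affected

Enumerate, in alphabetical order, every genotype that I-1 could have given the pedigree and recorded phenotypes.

A/I-1 aff ·: Aa|AA
A/I-2 un ·: aa
A/II-1 aff I-1×I-2: Aa
A/II-2 aff I-1×I-2: Aa
A/II-3 ? I-1×I-2: aa|Aa
⇒ A over [I-1,I-2,II-1,II-2,II-3]: 3 consistent
B/I-1 un ·: bb
B/I-2 aff ·: Bb
B/II-1 un I-1×I-2: bb
B/II-2 un I-1×I-2: bb
B/II-3 un I-1×I-2: bb
⇒ B over [I-1,I-2,II-1,II-2,II-3]: 1 consistent
L/I-1 ? ·: ll|Ll
L/I-2 aff ·: Ll
L/II-1 aff I-1×I-2: Ll|LL
L/II-2 un I-1×I-2: ll
L/II-3 aff I-1×I-2: Ll|LL
⇒ L over [I-1,I-2,II-1,II-2,II-3]: 5 consistent

I-1 ∈ {AA bb Ll, AA bb ll, Aa bb Ll, Aa bb ll}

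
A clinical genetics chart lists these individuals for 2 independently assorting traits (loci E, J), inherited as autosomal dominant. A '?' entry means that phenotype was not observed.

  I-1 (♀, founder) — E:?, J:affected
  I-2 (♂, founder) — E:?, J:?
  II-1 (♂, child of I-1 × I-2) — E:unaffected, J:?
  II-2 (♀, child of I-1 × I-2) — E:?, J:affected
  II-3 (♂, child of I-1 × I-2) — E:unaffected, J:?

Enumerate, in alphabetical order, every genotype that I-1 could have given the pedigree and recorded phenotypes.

I-1 ∈ {Ee JJ, Ee Jj, ee JJ, ee Jj}

E/I-1 ? ·: ee|Ee
E/I-2 ? ·: ee|Ee
E/II-1 un I-1×I-2: ee
E/II-2 ? I-1×I-2: ee|Ee|EE
E/II-3 un I-1×I-2: ee
⇒ E over [I-1,I-2,II-1,II-2,II-3]: 8 consistent
J/I-1 aff ·: Jj|JJ
J/I-2 ? ·: jj|Jj|JJ
J/II-1 ? I-1×I-2: jj|Jj|JJ
J/II-2 aff I-1×I-2: Jj|JJ
J/II-3 ? I-1×I-2: jj|Jj|JJ
⇒ J over [I-1,I-2,II-1,II-2,II-3]: 40 consistent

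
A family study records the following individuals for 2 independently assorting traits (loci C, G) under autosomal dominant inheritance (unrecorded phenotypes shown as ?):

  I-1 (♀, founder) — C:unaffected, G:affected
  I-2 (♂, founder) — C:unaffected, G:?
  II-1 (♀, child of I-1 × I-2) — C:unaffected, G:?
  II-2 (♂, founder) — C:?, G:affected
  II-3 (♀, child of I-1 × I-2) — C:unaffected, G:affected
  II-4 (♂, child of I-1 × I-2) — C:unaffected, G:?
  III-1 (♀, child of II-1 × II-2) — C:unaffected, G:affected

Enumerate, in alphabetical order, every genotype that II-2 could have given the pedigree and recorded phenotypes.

II-2 ∈ {Cc GG, Cc Gg, cc GG, cc Gg}

C/I-1 un ·: cc
C/I-2 un ·: cc
C/II-1 un I-1×I-2: cc
C/II-2 ? ·: cc|Cc
C/II-3 un I-1×I-2: cc
C/II-4 un I-1×I-2: cc
C/III-1 un II-1×II-2: cc
⇒ C over [I-1,I-2,II-1,II-2,II-3,II-4,III-1]: 2 consistent
G/I-1 aff ·: Gg|GG
G/I-2 ? ·: gg|Gg|GG
G/II-1 ? I-1×I-2: gg|Gg|GG
G/II-2 aff ·: Gg|GG
G/II-3 aff I-1×I-2: Gg|GG
G/II-4 ? I-1×I-2: gg|Gg|GG
G/III-1 aff II-1×II-2: Gg|GG
⇒ G over [I-1,I-2,II-1,II-2,II-3,II-4,III-1]: 129 consistent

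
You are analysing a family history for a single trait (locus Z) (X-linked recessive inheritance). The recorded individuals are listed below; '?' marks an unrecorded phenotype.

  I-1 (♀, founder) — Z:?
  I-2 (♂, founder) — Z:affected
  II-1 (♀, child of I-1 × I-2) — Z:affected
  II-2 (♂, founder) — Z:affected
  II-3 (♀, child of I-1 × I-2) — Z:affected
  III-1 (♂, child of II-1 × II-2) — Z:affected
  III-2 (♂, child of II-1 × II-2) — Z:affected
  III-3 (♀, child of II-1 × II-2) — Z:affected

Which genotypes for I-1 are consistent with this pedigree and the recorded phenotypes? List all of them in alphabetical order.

I-1 ∈ {X^ZX^z, X^zX^z}

Z/I-1 ? ·: X^ZX^z|X^zX^z
Z/I-2 aff ·: X^zY
Z/II-1 aff I-1×I-2: X^zX^z
Z/II-2 aff ·: X^zY
Z/II-3 aff I-1×I-2: X^zX^z
Z/III-1 aff II-1×II-2: X^zY
Z/III-2 aff II-1×II-2: X^zY
Z/III-3 aff II-1×II-2: X^zX^z
⇒ Z over [I-1,I-2,II-1,II-2,II-3,III-1,III-2,III-3]: 2 consistent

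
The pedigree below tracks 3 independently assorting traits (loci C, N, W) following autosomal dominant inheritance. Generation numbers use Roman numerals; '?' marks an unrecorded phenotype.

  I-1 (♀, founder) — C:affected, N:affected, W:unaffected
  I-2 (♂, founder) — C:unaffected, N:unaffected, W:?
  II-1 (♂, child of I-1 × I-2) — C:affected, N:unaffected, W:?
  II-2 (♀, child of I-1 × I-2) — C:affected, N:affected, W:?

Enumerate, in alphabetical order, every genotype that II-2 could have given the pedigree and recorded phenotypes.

C/I-1 aff ·: Cc|CC
C/I-2 un ·: cc
C/II-1 aff I-1×I-2: Cc
C/II-2 aff I-1×I-2: Cc
⇒ C over [I-1,I-2,II-1,II-2]: 2 consistent
N/I-1 aff ·: Nn
N/I-2 un ·: nn
N/II-1 un I-1×I-2: nn
N/II-2 aff I-1×I-2: Nn
⇒ N over [I-1,I-2,II-1,II-2]: 1 consistent
W/I-1 un ·: ww
W/I-2 ? ·: ww|Ww|WW
W/II-1 ? I-1×I-2: ww|Ww
W/II-2 ? I-1×I-2: ww|Ww
⇒ W over [I-1,I-2,II-1,II-2]: 6 consistent

II-2 ∈ {Cc Nn Ww, Cc Nn ww}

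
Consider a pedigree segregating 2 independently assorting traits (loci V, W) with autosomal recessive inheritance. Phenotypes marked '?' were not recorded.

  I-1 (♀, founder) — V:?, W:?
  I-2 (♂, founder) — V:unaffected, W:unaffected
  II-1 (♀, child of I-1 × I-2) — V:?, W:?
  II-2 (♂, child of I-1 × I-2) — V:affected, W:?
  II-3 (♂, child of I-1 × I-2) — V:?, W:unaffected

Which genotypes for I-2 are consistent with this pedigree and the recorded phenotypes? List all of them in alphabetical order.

V/I-1 ? ·: Vv|vv
V/I-2 un ·: Vv
V/II-1 ? I-1×I-2: VV|Vv|vv
V/II-2 aff I-1×I-2: vv
V/II-3 ? I-1×I-2: VV|Vv|vv
⇒ V over [I-1,I-2,II-1,II-2,II-3]: 13 consistent
W/I-1 ? ·: WW|Ww|ww
W/I-2 un ·: WW|Ww
W/II-1 ? I-1×I-2: WW|Ww|ww
W/II-2 ? I-1×I-2: WW|Ww|ww
W/II-3 un I-1×I-2: WW|Ww
⇒ W over [I-1,I-2,II-1,II-2,II-3]: 40 consistent

I-2 ∈ {Vv WW, Vv Ww}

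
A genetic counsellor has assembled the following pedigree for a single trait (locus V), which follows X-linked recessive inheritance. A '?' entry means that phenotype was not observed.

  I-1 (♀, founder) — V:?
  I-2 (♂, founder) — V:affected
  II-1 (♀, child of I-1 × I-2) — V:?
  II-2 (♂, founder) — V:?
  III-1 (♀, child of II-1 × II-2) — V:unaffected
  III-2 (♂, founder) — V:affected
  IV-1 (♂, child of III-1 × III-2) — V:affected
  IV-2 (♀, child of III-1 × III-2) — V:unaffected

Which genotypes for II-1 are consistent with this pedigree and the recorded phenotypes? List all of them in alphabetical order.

V/I-1 ? ·: X^VX^V|X^VX^v|X^vX^v
V/I-2 aff ·: X^vY
V/II-1 ? I-1×I-2: X^VX^v|X^vX^v
V/II-2 ? ·: X^VY|X^vY
V/III-1 un II-1×II-2: X^VX^v
V/III-2 aff ·: X^vY
V/IV-1 aff III-1×III-2: X^vY
V/IV-2 un III-1×III-2: X^VX^v
⇒ V over [I-1,I-2,II-1,II-2,III-1,III-2,IV-1,IV-2]: 6 consistent

II-1 ∈ {X^VX^v, X^vX^v}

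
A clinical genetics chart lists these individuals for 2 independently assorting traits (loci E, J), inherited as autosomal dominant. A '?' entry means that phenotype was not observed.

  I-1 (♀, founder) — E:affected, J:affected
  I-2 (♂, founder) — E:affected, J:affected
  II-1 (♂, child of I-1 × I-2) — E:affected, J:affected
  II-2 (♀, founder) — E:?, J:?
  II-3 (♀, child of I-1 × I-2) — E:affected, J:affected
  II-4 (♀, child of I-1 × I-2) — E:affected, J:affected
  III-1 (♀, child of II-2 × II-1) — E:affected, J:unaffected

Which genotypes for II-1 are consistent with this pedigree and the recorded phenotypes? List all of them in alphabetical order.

II-1 ∈ {EE Jj, Ee Jj}

E/I-1 aff ·: Ee|EE
E/I-2 aff ·: Ee|EE
E/II-1 aff I-1×I-2: Ee|EE
E/II-2 ? ·: ee|Ee|EE
E/II-3 aff I-1×I-2: Ee|EE
E/II-4 aff I-1×I-2: Ee|EE
E/III-1 aff II-2×II-1: Ee|EE
⇒ E over [I-1,I-2,II-1,II-2,II-3,II-4,III-1]: 112 consistent
J/I-1 aff ·: Jj|JJ
J/I-2 aff ·: Jj|JJ
J/II-1 aff I-1×I-2: Jj
J/II-2 ? ·: jj|Jj
J/II-3 aff I-1×I-2: Jj|JJ
J/II-4 aff I-1×I-2: Jj|JJ
J/III-1 un II-2×II-1: jj
⇒ J over [I-1,I-2,II-1,II-2,II-3,II-4,III-1]: 24 consistent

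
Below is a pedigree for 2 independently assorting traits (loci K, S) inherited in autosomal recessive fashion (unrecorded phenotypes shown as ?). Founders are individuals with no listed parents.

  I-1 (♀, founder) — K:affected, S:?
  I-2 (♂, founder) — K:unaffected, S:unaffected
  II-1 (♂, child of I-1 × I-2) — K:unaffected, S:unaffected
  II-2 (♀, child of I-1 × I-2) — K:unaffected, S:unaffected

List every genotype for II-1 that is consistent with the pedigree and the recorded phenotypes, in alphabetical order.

K/I-1 aff ·: kk
K/I-2 un ·: KK|Kk
K/II-1 un I-1×I-2: Kk
K/II-2 un I-1×I-2: Kk
⇒ K over [I-1,I-2,II-1,II-2]: 2 consistent
S/I-1 ? ·: SS|Ss|ss
S/I-2 un ·: SS|Ss
S/II-1 un I-1×I-2: SS|Ss
S/II-2 un I-1×I-2: SS|Ss
⇒ S over [I-1,I-2,II-1,II-2]: 15 consistent

II-1 ∈ {Kk SS, Kk Ss}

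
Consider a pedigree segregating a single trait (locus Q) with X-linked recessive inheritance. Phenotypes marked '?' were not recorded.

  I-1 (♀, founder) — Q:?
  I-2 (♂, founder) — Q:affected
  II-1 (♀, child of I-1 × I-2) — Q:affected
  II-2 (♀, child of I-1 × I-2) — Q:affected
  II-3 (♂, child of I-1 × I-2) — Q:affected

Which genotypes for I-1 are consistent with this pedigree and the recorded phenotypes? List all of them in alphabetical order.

I-1 ∈ {X^QX^q, X^qX^q}

Q/I-1 ? ·: X^QX^q|X^qX^q
Q/I-2 aff ·: X^qY
Q/II-1 aff I-1×I-2: X^qX^q
Q/II-2 aff I-1×I-2: X^qX^q
Q/II-3 aff I-1×I-2: X^qY
⇒ Q over [I-1,I-2,II-1,II-2,II-3]: 2 consistent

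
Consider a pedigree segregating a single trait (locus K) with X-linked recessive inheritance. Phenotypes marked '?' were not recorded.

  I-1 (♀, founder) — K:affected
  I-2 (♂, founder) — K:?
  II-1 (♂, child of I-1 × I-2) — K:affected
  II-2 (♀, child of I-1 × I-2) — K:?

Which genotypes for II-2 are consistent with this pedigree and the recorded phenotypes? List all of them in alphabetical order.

II-2 ∈ {X^KX^k, X^kX^k}

K/I-1 aff ·: X^kX^k
K/I-2 ? ·: X^KY|X^kY
K/II-1 aff I-1×I-2: X^kY
K/II-2 ? I-1×I-2: X^KX^k|X^kX^k
⇒ K over [I-1,I-2,II-1,II-2]: 2 consistent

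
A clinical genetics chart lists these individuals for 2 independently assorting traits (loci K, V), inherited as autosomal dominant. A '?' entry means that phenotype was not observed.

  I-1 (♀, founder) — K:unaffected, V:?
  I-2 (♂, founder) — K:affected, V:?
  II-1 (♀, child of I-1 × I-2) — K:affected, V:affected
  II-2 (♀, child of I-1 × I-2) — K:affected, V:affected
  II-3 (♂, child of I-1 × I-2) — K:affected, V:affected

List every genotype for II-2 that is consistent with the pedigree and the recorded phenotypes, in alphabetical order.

II-2 ∈ {Kk VV, Kk Vv}

K/I-1 un ·: kk
K/I-2 aff ·: Kk|KK
K/II-1 aff I-1×I-2: Kk
K/II-2 aff I-1×I-2: Kk
K/II-3 aff I-1×I-2: Kk
⇒ K over [I-1,I-2,II-1,II-2,II-3]: 2 consistent
V/I-1 ? ·: vv|Vv|VV
V/I-2 ? ·: vv|Vv|VV
V/II-1 aff I-1×I-2: Vv|VV
V/II-2 aff I-1×I-2: Vv|VV
V/II-3 aff I-1×I-2: Vv|VV
⇒ V over [I-1,I-2,II-1,II-2,II-3]: 29 consistent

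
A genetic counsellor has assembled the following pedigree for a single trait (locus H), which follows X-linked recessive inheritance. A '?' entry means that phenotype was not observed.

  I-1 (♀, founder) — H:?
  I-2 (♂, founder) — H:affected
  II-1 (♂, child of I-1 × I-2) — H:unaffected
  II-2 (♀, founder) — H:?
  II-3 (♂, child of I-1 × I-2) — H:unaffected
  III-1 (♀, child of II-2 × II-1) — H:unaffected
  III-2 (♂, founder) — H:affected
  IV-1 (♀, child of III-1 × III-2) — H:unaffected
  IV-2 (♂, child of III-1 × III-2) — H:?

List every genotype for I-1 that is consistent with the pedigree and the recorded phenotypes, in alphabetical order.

H/I-1 ? ·: X^HX^H|X^HX^h
H/I-2 aff ·: X^hY
H/II-1 un I-1×I-2: X^HY
H/II-2 ? ·: X^HX^H|X^HX^h|X^hX^h
H/II-3 un I-1×I-2: X^HY
H/III-1 un II-2×II-1: X^HX^H|X^HX^h
H/III-2 aff ·: X^hY
H/IV-1 un III-1×III-2: X^HX^h
H/IV-2 ? III-1×III-2: X^HY|X^hY
⇒ H over [I-1,I-2,II-1,II-2,II-3,III-1,III-2,IV-1,IV-2]: 12 consistent

I-1 ∈ {X^HX^H, X^HX^h}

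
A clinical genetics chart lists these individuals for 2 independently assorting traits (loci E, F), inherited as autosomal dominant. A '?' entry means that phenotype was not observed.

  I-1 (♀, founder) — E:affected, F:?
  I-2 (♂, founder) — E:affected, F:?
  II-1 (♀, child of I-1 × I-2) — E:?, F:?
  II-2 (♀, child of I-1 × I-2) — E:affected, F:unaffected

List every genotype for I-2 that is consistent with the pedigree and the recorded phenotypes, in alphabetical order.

E/I-1 aff ·: Ee|EE
E/I-2 aff ·: Ee|EE
E/II-1 ? I-1×I-2: ee|Ee|EE
E/II-2 aff I-1×I-2: Ee|EE
⇒ E over [I-1,I-2,II-1,II-2]: 15 consistent
F/I-1 ? ·: ff|Ff
F/I-2 ? ·: ff|Ff
F/II-1 ? I-1×I-2: ff|Ff|FF
F/II-2 un I-1×I-2: ff
⇒ F over [I-1,I-2,II-1,II-2]: 8 consistent

I-2 ∈ {EE Ff, EE ff, Ee Ff, Ee ff}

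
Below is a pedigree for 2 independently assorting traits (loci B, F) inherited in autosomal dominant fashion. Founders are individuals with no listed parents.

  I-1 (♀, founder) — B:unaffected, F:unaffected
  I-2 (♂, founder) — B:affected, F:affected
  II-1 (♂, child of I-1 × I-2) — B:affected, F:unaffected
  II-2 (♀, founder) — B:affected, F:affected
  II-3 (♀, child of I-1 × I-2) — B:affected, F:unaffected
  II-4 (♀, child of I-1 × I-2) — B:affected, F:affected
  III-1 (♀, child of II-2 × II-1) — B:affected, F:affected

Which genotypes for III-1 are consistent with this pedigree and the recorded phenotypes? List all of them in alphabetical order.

B/I-1 un ·: bb
B/I-2 aff ·: Bb|BB
B/II-1 aff I-1×I-2: Bb
B/II-2 aff ·: Bb|BB
B/II-3 aff I-1×I-2: Bb
B/II-4 aff I-1×I-2: Bb
B/III-1 aff II-2×II-1: Bb|BB
⇒ B over [I-1,I-2,II-1,II-2,II-3,II-4,III-1]: 8 consistent
F/I-1 un ·: ff
F/I-2 aff ·: Ff
F/II-1 un I-1×I-2: ff
F/II-2 aff ·: Ff|FF
F/II-3 un I-1×I-2: ff
F/II-4 aff I-1×I-2: Ff
F/III-1 aff II-2×II-1: Ff
⇒ F over [I-1,I-2,II-1,II-2,II-3,II-4,III-1]: 2 consistent

III-1 ∈ {BB Ff, Bb Ff}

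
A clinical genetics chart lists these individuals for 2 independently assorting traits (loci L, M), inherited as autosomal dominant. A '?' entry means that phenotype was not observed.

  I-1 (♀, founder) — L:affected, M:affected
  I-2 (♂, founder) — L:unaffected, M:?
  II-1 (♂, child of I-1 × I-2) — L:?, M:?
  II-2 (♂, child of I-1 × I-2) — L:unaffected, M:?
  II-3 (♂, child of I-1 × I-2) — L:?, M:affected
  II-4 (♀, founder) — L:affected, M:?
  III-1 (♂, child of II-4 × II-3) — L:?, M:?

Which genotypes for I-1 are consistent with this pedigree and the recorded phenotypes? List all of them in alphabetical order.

I-1 ∈ {Ll MM, Ll Mm}

L/I-1 aff ·: Ll
L/I-2 un ·: ll
L/II-1 ? I-1×I-2: ll|Ll
L/II-2 un I-1×I-2: ll
L/II-3 ? I-1×I-2: ll|Ll
L/II-4 aff ·: Ll|LL
L/III-1 ? II-4×II-3: ll|Ll|LL
⇒ L over [I-1,I-2,II-1,II-2,II-3,II-4,III-1]: 16 consistent
M/I-1 aff ·: Mm|MM
M/I-2 ? ·: mm|Mm|MM
M/II-1 ? I-1×I-2: mm|Mm|MM
M/II-2 ? I-1×I-2: mm|Mm|MM
M/II-3 aff I-1×I-2: Mm|MM
M/II-4 ? ·: mm|Mm|MM
M/III-1 ? II-4×II-3: mm|Mm|MM
⇒ M over [I-1,I-2,II-1,II-2,II-3,II-4,III-1]: 226 consistent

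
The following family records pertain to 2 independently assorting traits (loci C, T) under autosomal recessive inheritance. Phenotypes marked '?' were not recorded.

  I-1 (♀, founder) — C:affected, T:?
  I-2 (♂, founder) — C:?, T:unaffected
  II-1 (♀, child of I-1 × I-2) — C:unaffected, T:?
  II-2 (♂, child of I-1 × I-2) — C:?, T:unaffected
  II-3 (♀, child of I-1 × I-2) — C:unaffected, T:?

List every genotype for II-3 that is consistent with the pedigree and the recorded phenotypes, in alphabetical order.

C/I-1 aff ·: cc
C/I-2 ? ·: CC|Cc
C/II-1 un I-1×I-2: Cc
C/II-2 ? I-1×I-2: Cc|cc
C/II-3 un I-1×I-2: Cc
⇒ C over [I-1,I-2,II-1,II-2,II-3]: 3 consistent
T/I-1 ? ·: TT|Tt|tt
T/I-2 un ·: TT|Tt
T/II-1 ? I-1×I-2: TT|Tt|tt
T/II-2 un I-1×I-2: TT|Tt
T/II-3 ? I-1×I-2: TT|Tt|tt
⇒ T over [I-1,I-2,II-1,II-2,II-3]: 40 consistent

II-3 ∈ {Cc TT, Cc Tt, Cc tt}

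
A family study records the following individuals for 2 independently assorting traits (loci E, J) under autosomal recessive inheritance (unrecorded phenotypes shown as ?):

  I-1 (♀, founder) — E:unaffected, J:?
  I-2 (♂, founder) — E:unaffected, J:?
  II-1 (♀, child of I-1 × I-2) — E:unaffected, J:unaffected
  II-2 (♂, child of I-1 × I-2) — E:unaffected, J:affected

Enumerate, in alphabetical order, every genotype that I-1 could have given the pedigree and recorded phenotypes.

I-1 ∈ {EE Jj, EE jj, Ee Jj, Ee jj}

E/I-1 un ·: EE|Ee
E/I-2 un ·: EE|Ee
E/II-1 un I-1×I-2: EE|Ee
E/II-2 un I-1×I-2: EE|Ee
⇒ E over [I-1,I-2,II-1,II-2]: 13 consistent
J/I-1 ? ·: Jj|jj
J/I-2 ? ·: Jj|jj
J/II-1 un I-1×I-2: JJ|Jj
J/II-2 aff I-1×I-2: jj
⇒ J over [I-1,I-2,II-1,II-2]: 4 consistent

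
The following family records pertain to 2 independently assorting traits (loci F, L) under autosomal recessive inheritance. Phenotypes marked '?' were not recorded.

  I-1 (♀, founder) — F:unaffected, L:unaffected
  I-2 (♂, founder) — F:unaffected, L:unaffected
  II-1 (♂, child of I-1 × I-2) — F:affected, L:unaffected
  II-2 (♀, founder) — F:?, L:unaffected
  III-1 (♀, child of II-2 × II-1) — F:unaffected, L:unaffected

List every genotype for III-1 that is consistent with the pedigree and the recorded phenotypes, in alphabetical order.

F/I-1 un ·: Ff
F/I-2 un ·: Ff
F/II-1 aff I-1×I-2: ff
F/II-2 ? ·: FF|Ff
F/III-1 un II-2×II-1: Ff
⇒ F over [I-1,I-2,II-1,II-2,III-1]: 2 consistent
L/I-1 un ·: LL|Ll
L/I-2 un ·: LL|Ll
L/II-1 un I-1×I-2: LL|Ll
L/II-2 un ·: LL|Ll
L/III-1 un II-2×II-1: LL|Ll
⇒ L over [I-1,I-2,II-1,II-2,III-1]: 24 consistent

III-1 ∈ {Ff LL, Ff Ll}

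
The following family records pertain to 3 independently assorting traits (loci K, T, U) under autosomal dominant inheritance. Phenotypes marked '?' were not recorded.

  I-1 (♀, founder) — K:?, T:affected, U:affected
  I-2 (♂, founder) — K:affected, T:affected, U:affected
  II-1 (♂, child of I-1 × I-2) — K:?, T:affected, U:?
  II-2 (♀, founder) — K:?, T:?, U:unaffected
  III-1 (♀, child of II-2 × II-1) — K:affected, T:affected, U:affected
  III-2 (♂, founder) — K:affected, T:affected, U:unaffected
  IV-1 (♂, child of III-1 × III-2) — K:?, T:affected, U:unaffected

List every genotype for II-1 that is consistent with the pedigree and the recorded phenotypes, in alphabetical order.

II-1 ∈ {KK TT UU, KK TT Uu, KK Tt UU, KK Tt Uu, Kk TT UU, Kk TT Uu, Kk Tt UU, Kk Tt Uu, kk TT UU, kk TT Uu, kk Tt UU, kk Tt Uu}

K/I-1 ? ·: kk|Kk|KK
K/I-2 aff ·: Kk|KK
K/II-1 ? I-1×I-2: kk|Kk|KK
K/II-2 ? ·: kk|Kk|KK
K/III-1 aff II-2×II-1: Kk|KK
K/III-2 aff ·: Kk|KK
K/IV-1 ? III-1×III-2: kk|Kk|KK
⇒ K over [I-1,I-2,II-1,II-2,III-1,III-2,IV-1]: 189 consistent
T/I-1 aff ·: Tt|TT
T/I-2 aff ·: Tt|TT
T/II-1 aff I-1×I-2: Tt|TT
T/II-2 ? ·: tt|Tt|TT
T/III-1 aff II-2×II-1: Tt|TT
T/III-2 aff ·: Tt|TT
T/IV-1 aff III-1×III-2: Tt|TT
⇒ T over [I-1,I-2,II-1,II-2,III-1,III-2,IV-1]: 110 consistent
U/I-1 aff ·: Uu|UU
U/I-2 aff ·: Uu|UU
U/II-1 ? I-1×I-2: Uu|UU
U/II-2 un ·: uu
U/III-1 aff II-2×II-1: Uu
U/III-2 un ·: uu
U/IV-1 un III-1×III-2: uu
⇒ U over [I-1,I-2,II-1,II-2,III-1,III-2,IV-1]: 7 consistent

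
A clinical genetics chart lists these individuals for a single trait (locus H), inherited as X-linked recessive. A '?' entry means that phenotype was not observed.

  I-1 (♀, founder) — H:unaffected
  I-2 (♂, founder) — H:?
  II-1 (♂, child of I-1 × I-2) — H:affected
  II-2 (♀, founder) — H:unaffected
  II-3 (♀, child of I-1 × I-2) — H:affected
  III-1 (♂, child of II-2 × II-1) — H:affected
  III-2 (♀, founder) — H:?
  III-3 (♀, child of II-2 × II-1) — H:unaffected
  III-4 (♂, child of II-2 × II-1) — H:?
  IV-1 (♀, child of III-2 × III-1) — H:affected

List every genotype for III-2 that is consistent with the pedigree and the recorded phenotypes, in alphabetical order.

III-2 ∈ {X^HX^h, X^hX^h}

H/I-1 un ·: X^HX^h
H/I-2 ? ·: X^hY
H/II-1 aff I-1×I-2: X^hY
H/II-2 un ·: X^HX^h
H/II-3 aff I-1×I-2: X^hX^h
H/III-1 aff II-2×II-1: X^hY
H/III-2 ? ·: X^HX^h|X^hX^h
H/III-3 un II-2×II-1: X^HX^h
H/III-4 ? II-2×II-1: X^HY|X^hY
H/IV-1 aff III-2×III-1: X^hX^h
⇒ H over [I-1,I-2,II-1,II-2,II-3,III-1,III-2,III-3,III-4,IV-1]: 4 consistent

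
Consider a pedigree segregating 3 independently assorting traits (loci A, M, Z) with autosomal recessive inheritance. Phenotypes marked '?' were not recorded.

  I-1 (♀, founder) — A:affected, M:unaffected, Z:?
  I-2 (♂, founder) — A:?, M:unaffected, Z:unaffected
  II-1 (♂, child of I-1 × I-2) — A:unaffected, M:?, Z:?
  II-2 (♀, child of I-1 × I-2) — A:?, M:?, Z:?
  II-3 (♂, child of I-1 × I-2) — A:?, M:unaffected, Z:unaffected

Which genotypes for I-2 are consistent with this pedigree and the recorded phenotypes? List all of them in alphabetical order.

A/I-1 aff ·: aa
A/I-2 ? ·: AA|Aa
A/II-1 un I-1×I-2: Aa
A/II-2 ? I-1×I-2: Aa|aa
A/II-3 ? I-1×I-2: Aa|aa
⇒ A over [I-1,I-2,II-1,II-2,II-3]: 5 consistent
M/I-1 un ·: MM|Mm
M/I-2 un ·: MM|Mm
M/II-1 ? I-1×I-2: MM|Mm|mm
M/II-2 ? I-1×I-2: MM|Mm|mm
M/II-3 un I-1×I-2: MM|Mm
⇒ M over [I-1,I-2,II-1,II-2,II-3]: 35 consistent
Z/I-1 ? ·: ZZ|Zz|zz
Z/I-2 un ·: ZZ|Zz
Z/II-1 ? I-1×I-2: ZZ|Zz|zz
Z/II-2 ? I-1×I-2: ZZ|Zz|zz
Z/II-3 un I-1×I-2: ZZ|Zz
⇒ Z over [I-1,I-2,II-1,II-2,II-3]: 40 consistent

I-2 ∈ {AA MM ZZ, AA MM Zz, AA Mm ZZ, AA Mm Zz, Aa MM ZZ, Aa MM Zz, Aa Mm ZZ, Aa Mm Zz}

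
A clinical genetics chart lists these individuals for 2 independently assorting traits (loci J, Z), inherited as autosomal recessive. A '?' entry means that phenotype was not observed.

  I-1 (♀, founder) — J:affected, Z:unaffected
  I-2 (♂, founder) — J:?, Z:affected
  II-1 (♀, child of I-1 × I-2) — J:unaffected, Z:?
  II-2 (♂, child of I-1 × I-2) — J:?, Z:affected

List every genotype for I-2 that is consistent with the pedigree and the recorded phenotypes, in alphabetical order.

J/I-1 aff ·: jj
J/I-2 ? ·: JJ|Jj
J/II-1 un I-1×I-2: Jj
J/II-2 ? I-1×I-2: Jj|jj
⇒ J over [I-1,I-2,II-1,II-2]: 3 consistent
Z/I-1 un ·: Zz
Z/I-2 aff ·: zz
Z/II-1 ? I-1×I-2: Zz|zz
Z/II-2 aff I-1×I-2: zz
⇒ Z over [I-1,I-2,II-1,II-2]: 2 consistent

I-2 ∈ {JJ zz, Jj zz}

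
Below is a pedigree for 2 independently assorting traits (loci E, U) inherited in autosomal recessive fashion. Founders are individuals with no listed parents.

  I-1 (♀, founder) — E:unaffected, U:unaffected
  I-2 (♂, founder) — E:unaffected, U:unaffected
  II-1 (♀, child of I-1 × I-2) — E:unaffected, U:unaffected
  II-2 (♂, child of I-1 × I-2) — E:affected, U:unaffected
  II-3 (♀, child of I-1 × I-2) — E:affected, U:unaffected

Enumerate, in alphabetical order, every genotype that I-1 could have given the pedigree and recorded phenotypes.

I-1 ∈ {Ee UU, Ee Uu}

E/I-1 un ·: Ee
E/I-2 un ·: Ee
E/II-1 un I-1×I-2: EE|Ee
E/II-2 aff I-1×I-2: ee
E/II-3 aff I-1×I-2: ee
⇒ E over [I-1,I-2,II-1,II-2,II-3]: 2 consistent
U/I-1 un ·: UU|Uu
U/I-2 un ·: UU|Uu
U/II-1 un I-1×I-2: UU|Uu
U/II-2 un I-1×I-2: UU|Uu
U/II-3 un I-1×I-2: UU|Uu
⇒ U over [I-1,I-2,II-1,II-2,II-3]: 25 consistent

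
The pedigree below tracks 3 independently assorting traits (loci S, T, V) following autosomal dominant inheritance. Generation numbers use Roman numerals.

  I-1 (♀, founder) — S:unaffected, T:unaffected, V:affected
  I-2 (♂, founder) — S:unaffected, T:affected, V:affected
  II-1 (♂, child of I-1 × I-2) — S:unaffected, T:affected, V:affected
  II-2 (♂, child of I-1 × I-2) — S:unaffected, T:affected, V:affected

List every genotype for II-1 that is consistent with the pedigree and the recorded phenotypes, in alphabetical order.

S/I-1 un ·: ss
S/I-2 un ·: ss
S/II-1 un I-1×I-2: ss
S/II-2 un I-1×I-2: ss
⇒ S over [I-1,I-2,II-1,II-2]: 1 consistent
T/I-1 un ·: tt
T/I-2 aff ·: Tt|TT
T/II-1 aff I-1×I-2: Tt
T/II-2 aff I-1×I-2: Tt
⇒ T over [I-1,I-2,II-1,II-2]: 2 consistent
V/I-1 aff ·: Vv|VV
V/I-2 aff ·: Vv|VV
V/II-1 aff I-1×I-2: Vv|VV
V/II-2 aff I-1×I-2: Vv|VV
⇒ V over [I-1,I-2,II-1,II-2]: 13 consistent

II-1 ∈ {ss Tt VV, ss Tt Vv}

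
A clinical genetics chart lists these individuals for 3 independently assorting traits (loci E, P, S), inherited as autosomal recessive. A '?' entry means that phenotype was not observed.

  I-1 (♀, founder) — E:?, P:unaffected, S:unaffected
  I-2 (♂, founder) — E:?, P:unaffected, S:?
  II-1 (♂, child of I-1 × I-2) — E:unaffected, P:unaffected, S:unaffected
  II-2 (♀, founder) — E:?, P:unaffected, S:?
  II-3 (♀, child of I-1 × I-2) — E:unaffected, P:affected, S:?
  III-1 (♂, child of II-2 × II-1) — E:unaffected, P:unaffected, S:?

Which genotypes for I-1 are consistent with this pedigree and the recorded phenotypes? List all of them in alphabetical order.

I-1 ∈ {EE Pp SS, EE Pp Ss, Ee Pp SS, Ee Pp Ss, ee Pp SS, ee Pp Ss}

E/I-1 ? ·: EE|Ee|ee
E/I-2 ? ·: EE|Ee|ee
E/II-1 un I-1×I-2: EE|Ee
E/II-2 ? ·: EE|Ee|ee
E/II-3 un I-1×I-2: EE|Ee
E/III-1 un II-2×II-1: EE|Ee
⇒ E over [I-1,I-2,II-1,II-2,II-3,III-1]: 78 consistent
P/I-1 un ·: Pp
P/I-2 un ·: Pp
P/II-1 un I-1×I-2: PP|Pp
P/II-2 un ·: PP|Pp
P/II-3 aff I-1×I-2: pp
P/III-1 un II-2×II-1: PP|Pp
⇒ P over [I-1,I-2,II-1,II-2,II-3,III-1]: 7 consistent
S/I-1 un ·: SS|Ss
S/I-2 ? ·: SS|Ss|ss
S/II-1 un I-1×I-2: SS|Ss
S/II-2 ? ·: SS|Ss|ss
S/II-3 ? I-1×I-2: SS|Ss|ss
S/III-1 ? II-2×II-1: SS|Ss|ss
⇒ S over [I-1,I-2,II-1,II-2,II-3,III-1]: 102 consistent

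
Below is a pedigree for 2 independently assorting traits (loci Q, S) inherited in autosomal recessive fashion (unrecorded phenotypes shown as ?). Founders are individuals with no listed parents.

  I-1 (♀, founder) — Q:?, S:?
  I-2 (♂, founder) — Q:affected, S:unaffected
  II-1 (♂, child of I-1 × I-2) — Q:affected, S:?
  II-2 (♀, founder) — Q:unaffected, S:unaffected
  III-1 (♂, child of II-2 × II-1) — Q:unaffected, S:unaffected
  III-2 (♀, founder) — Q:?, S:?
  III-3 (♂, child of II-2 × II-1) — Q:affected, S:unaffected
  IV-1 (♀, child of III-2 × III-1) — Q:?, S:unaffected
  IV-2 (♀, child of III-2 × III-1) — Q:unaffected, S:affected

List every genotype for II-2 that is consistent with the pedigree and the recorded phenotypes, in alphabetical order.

Q/I-1 ? ·: Qq|qq
Q/I-2 aff ·: qq
Q/II-1 aff I-1×I-2: qq
Q/II-2 un ·: Qq
Q/III-1 un II-2×II-1: Qq
Q/III-2 ? ·: QQ|Qq|qq
Q/III-3 aff II-2×II-1: qq
Q/IV-1 ? III-2×III-1: QQ|Qq|qq
Q/IV-2 un III-2×III-1: QQ|Qq
⇒ Q over [I-1,I-2,II-1,II-2,III-1,III-2,III-3,IV-1,IV-2]: 24 consistent
S/I-1 ? ·: SS|Ss|ss
S/I-2 un ·: SS|Ss
S/II-1 ? I-1×I-2: SS|Ss|ss
S/II-2 un ·: SS|Ss
S/III-1 un II-2×II-1: Ss
S/III-2 ? ·: Ss|ss
S/III-3 un II-2×II-1: SS|Ss
S/IV-1 un III-2×III-1: SS|Ss
S/IV-2 aff III-2×III-1: ss
⇒ S over [I-1,I-2,II-1,II-2,III-1,III-2,III-3,IV-1,IV-2]: 96 consistent

II-2 ∈ {Qq SS, Qq Ss}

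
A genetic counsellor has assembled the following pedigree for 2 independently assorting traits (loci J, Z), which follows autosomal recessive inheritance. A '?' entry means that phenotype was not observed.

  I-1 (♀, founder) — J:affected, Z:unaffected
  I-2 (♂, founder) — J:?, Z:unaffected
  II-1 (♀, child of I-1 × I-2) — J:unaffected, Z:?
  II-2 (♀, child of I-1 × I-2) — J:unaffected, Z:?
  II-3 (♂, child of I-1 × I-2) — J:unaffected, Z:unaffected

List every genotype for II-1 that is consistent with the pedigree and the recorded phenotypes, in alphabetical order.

II-1 ∈ {Jj ZZ, Jj Zz, Jj zz}

J/I-1 aff ·: jj
J/I-2 ? ·: JJ|Jj
J/II-1 un I-1×I-2: Jj
J/II-2 un I-1×I-2: Jj
J/II-3 un I-1×I-2: Jj
⇒ J over [I-1,I-2,II-1,II-2,II-3]: 2 consistent
Z/I-1 un ·: ZZ|Zz
Z/I-2 un ·: ZZ|Zz
Z/II-1 ? I-1×I-2: ZZ|Zz|zz
Z/II-2 ? I-1×I-2: ZZ|Zz|zz
Z/II-3 un I-1×I-2: ZZ|Zz
⇒ Z over [I-1,I-2,II-1,II-2,II-3]: 35 consistent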